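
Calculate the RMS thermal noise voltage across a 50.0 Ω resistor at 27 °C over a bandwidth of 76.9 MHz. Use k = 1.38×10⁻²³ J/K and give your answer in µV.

T = 27 °C + 273.15 = 300.15 K
V_n = √(4kTRB)
4kTRB = 4 × 1.38×10⁻²³ × 300.15 × 5.00×10¹ × 7.69×10⁷ = 6.37×10⁻¹¹ V²
V_n = √(6.37×10⁻¹¹) = 7.98×10⁻⁶ V = 7.98 µV

7.98 µV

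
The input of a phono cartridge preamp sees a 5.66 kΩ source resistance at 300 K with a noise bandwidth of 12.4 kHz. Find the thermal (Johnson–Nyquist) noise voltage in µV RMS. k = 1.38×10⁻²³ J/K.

V_n = √(4kTRB)
4kTRB = 4 × 1.38×10⁻²³ × 300 × 5.66×10³ × 1.24×10⁴ = 1.16×10⁻¹² V²
V_n = √(1.16×10⁻¹²) = 1.08×10⁻⁶ V = 1.08 µV

1.08 µV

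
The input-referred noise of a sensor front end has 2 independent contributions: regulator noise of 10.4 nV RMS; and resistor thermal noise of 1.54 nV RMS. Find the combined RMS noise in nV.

Uncorrelated sources add in power (mean-square): V_tot = √(ΣV_i²)
V_tot = √[(1.04×10⁻⁸)² + (1.54×10⁻⁹)²] = 1.05×10⁻⁸ V = 10.5 nV

10.5 nV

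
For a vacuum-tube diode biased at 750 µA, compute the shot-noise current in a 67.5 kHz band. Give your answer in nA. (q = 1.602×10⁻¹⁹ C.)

I_n = √(2qI·B)
2qI·B = 2 × 1.602×10⁻¹⁹ × 7.50×10⁻⁴ × 6.75×10⁴ = 1.62×10⁻¹⁷ A²
I_n = √(1.62×10⁻¹⁷) = 4.03×10⁻⁹ A = 4.03 nA

4.03 nA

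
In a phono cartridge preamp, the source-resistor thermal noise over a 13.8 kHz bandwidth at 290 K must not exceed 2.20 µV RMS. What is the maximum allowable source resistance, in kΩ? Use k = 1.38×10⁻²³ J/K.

Johnson–Nyquist: V_n = √(4kTRB) ⇒ R = V_n² / (4kTB)
4kTB = 4 × 1.38×10⁻²³ × 290 × 1.38×10⁴ = 2.21×10⁻¹⁶
R = (2.20×10⁻⁶)² / 2.21×10⁻¹⁶ = 2.19×10⁴ Ω = 21.9 kΩ

21.9 kΩ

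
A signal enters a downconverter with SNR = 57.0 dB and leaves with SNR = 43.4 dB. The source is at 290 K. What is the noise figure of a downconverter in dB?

NF (dB) = SNR_in(dB) − SNR_out(dB) when the source is at T₀
NF = 57.0 − 43.4 = 13.6 dB

13.6 dB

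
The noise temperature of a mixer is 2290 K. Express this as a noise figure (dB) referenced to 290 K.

F = 1 + T_e/T₀ = 1 + 2290/290 = 8.89655
NF = 10 log₁₀(8.89655) = 9.49 dB

9.49 dB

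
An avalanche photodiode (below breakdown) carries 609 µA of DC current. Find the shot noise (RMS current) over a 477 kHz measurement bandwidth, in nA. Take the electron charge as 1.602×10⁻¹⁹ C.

9.65 nA

I_n = √(2qI·B)
2qI·B = 2 × 1.602×10⁻¹⁹ × 6.09×10⁻⁴ × 4.77×10⁵ = 9.31×10⁻¹⁷ A²
I_n = √(9.31×10⁻¹⁷) = 9.65×10⁻⁹ A = 9.65 nA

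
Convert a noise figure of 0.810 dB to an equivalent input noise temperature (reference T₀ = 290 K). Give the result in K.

59.5 K

F = 10^(0.810/10) = 1.20504
T_e = (F − 1)·T₀ = (1.20504 − 1) × 290 = 59.5 K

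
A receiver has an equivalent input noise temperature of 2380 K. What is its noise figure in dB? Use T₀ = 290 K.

F = 1 + T_e/T₀ = 1 + 2380/290 = 9.2069
NF = 10 log₁₀(9.2069) = 9.64 dB

9.64 dB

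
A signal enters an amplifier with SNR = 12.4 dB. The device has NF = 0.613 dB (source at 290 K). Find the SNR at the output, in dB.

11.787 dB

By definition F = SNR_in/SNR_out, so in dB: SNR_out = SNR_in − NF
SNR_out = 12.4 − 0.613 = 11.787 dB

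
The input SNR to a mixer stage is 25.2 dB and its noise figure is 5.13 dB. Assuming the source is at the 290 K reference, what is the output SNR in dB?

By definition F = SNR_in/SNR_out, so in dB: SNR_out = SNR_in − NF
SNR_out = 25.2 − 5.13 = 20.07 dB

20.07 dB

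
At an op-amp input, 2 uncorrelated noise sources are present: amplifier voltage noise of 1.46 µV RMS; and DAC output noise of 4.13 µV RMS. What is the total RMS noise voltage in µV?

Uncorrelated sources add in power (mean-square): V_tot = √(ΣV_i²)
V_tot = √[(1.46×10⁻⁶)² + (4.13×10⁻⁶)²] = 4.38×10⁻⁶ V = 4.38 µV

4.38 µV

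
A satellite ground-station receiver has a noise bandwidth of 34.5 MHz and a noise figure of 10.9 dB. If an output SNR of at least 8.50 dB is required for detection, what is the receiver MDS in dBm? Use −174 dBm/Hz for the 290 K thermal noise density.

Sensitivity = −174 + 10 log₁₀(B) + NF + SNR_min
= −174 + 75.38 + 10.9 + 8.50
= −79.22 dBm → −79.2 dBm

−79.2 dBm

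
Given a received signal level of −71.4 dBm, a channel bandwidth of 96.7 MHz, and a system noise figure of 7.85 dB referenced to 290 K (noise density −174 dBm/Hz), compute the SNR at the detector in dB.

Noise floor: N = −174 + 10 log₁₀(B) + NF
10 log₁₀(9.67×10⁷) = 79.85 dB
N = −174 + 79.85 + 7.85 = −86.30 dBm
SNR = P_sig − N = −71.4 − (−86.30) = 14.90 dB → 14.9 dB

14.9 dB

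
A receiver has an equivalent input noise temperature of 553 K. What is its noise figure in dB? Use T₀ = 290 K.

4.63 dB

F = 1 + T_e/T₀ = 1 + 553/290 = 2.9069
NF = 10 log₁₀(2.9069) = 4.63 dB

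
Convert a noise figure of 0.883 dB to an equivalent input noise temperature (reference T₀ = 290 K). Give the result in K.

65.4 K

F = 10^(0.883/10) = 1.22546
T_e = (F − 1)·T₀ = (1.22546 − 1) × 290 = 65.4 K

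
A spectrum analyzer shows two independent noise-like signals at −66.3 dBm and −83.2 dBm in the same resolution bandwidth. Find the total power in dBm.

Convert to linear, add, convert back:
P₁ = 2.34×10⁻¹⁰ W, P₂ = 4.79×10⁻¹² W
P_tot = 2.39×10⁻¹⁰ W → 10 log₁₀(P_tot / 10⁻³) = −66.2 dBm

−66.2 dBm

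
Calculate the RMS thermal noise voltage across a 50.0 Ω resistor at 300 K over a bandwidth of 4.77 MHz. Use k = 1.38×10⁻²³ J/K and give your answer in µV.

1.99 µV

V_n = √(4kTRB)
4kTRB = 4 × 1.38×10⁻²³ × 300 × 5.00×10¹ × 4.77×10⁶ = 3.95×10⁻¹² V²
V_n = √(3.95×10⁻¹²) = 1.99×10⁻⁶ V = 1.99 µV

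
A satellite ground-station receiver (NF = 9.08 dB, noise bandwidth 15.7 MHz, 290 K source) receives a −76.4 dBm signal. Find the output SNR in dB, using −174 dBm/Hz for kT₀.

Noise floor: N = −174 + 10 log₁₀(B) + NF
10 log₁₀(1.57×10⁷) = 71.96 dB
N = −174 + 71.96 + 9.08 = −92.96 dBm
SNR = P_sig − N = −76.4 − (−92.96) = 16.56 dB → 16.6 dB

16.6 dB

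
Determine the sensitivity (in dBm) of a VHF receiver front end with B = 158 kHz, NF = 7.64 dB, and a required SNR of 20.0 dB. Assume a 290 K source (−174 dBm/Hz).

−94.4 dBm

Sensitivity = −174 + 10 log₁₀(B) + NF + SNR_min
= −174 + 51.99 + 7.64 + 20.0
= −94.37 dBm → −94.4 dBm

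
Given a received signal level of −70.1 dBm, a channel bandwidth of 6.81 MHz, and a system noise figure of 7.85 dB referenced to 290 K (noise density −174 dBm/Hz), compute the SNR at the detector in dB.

27.7 dB

Noise floor: N = −174 + 10 log₁₀(B) + NF
10 log₁₀(6.81×10⁶) = 68.33 dB
N = −174 + 68.33 + 7.85 = −97.82 dBm
SNR = P_sig − N = −70.1 − (−97.82) = 27.72 dB → 27.7 dB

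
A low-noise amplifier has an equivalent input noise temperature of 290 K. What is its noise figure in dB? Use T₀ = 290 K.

F = 1 + T_e/T₀ = 1 + 290/290 = 2
NF = 10 log₁₀(2) = 3.01 dB

3.01 dB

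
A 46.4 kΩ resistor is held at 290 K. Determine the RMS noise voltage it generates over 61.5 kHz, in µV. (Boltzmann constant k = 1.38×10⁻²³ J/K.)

V_n = √(4kTRB)
4kTRB = 4 × 1.38×10⁻²³ × 290 × 4.64×10⁴ × 6.15×10⁴ = 4.57×10⁻¹¹ V²
V_n = √(4.57×10⁻¹¹) = 6.76×10⁻⁶ V = 6.76 µV

6.76 µV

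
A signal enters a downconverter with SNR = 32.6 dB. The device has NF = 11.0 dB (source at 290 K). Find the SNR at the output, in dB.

By definition F = SNR_in/SNR_out, so in dB: SNR_out = SNR_in − NF
SNR_out = 32.6 − 11.0 = 21.6 dB

21.6 dB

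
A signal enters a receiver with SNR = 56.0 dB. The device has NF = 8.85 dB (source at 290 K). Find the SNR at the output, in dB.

By definition F = SNR_in/SNR_out, so in dB: SNR_out = SNR_in − NF
SNR_out = 56.0 − 8.85 = 47.15 dB

47.15 dB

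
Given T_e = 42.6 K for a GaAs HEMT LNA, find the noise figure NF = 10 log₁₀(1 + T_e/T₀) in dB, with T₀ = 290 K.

F = 1 + T_e/T₀ = 1 + 42.6/290 = 1.1469
NF = 10 log₁₀(1.1469) = 0.595 dB

0.595 dB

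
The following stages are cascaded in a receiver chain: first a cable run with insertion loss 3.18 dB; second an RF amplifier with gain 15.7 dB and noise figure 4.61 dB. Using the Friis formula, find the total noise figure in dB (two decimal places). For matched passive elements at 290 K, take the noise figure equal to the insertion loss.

7.79 dB

Convert to linear (a loss of L dB is a gain of −L dB): F_i = 10^(NF_i/10), G_i = 10^(G_i,dB/10)
  Stage 1: F_1 = 10^(3.18/10) = 2.080, G_1 = 10^(−3.18/10) = 0.4808
  Stage 2: F_2 = 10^(4.61/10) = 2.891, G_2 = 10^(15.7/10) = 37.15
Friis cascade:
  F = 2.080 + (2.891 − 1)/0.4808 = 6.012
NF = 10 log₁₀(6.012) = 7.79 dB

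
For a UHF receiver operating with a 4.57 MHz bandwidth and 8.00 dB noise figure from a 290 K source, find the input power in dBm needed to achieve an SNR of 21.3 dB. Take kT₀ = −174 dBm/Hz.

Sensitivity = −174 + 10 log₁₀(B) + NF + SNR_min
= −174 + 66.6 + 8.00 + 21.3
= −78.10 dBm → −78.1 dBm

−78.1 dBm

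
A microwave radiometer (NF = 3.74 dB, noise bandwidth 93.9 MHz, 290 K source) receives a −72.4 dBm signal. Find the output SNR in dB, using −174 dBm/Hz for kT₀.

Noise floor: N = −174 + 10 log₁₀(B) + NF
10 log₁₀(9.39×10⁷) = 79.73 dB
N = −174 + 79.73 + 3.74 = −90.53 dBm
SNR = P_sig − N = −72.4 − (−90.53) = 18.13 dB → 18.1 dB

18.1 dB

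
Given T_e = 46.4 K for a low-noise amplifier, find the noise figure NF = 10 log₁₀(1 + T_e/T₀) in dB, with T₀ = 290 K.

0.645 dB

F = 1 + T_e/T₀ = 1 + 46.4/290 = 1.16
NF = 10 log₁₀(1.16) = 0.645 dB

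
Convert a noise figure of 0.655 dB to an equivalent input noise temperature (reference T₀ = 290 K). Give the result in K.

47.2 K

F = 10^(0.655/10) = 1.16279
T_e = (F − 1)·T₀ = (1.16279 − 1) × 290 = 47.2 K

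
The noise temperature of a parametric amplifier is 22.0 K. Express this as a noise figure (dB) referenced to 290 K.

0.318 dB

F = 1 + T_e/T₀ = 1 + 22.0/290 = 1.07586
NF = 10 log₁₀(1.07586) = 0.318 dB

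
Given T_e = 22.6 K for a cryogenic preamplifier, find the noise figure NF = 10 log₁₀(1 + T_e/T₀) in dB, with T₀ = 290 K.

0.326 dB

F = 1 + T_e/T₀ = 1 + 22.6/290 = 1.07793
NF = 10 log₁₀(1.07793) = 0.326 dB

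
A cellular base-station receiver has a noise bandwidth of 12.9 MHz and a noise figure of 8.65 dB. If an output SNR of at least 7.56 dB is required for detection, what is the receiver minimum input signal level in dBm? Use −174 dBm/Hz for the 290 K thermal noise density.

Sensitivity = −174 + 10 log₁₀(B) + NF + SNR_min
= −174 + 71.11 + 8.65 + 7.56
= −86.68 dBm → −86.7 dBm

−86.7 dBm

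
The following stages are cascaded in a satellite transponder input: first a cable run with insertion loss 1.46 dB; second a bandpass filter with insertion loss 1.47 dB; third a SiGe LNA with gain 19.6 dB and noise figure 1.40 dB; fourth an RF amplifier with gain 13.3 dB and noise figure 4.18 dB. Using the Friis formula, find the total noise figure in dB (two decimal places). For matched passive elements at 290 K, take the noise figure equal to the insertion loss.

4.39 dB

Convert to linear (a loss of L dB is a gain of −L dB): F_i = 10^(NF_i/10), G_i = 10^(G_i,dB/10)
  Stage 1: F_1 = 10^(1.46/10) = 1.400, G_1 = 10^(−1.46/10) = 0.7145
  Stage 2: F_2 = 10^(1.47/10) = 1.403, G_2 = 10^(−1.47/10) = 0.7129
  Stage 3: F_3 = 10^(1.40/10) = 1.380, G_3 = 10^(19.6/10) = 91.20
  Stage 4: F_4 = 10^(4.18/10) = 2.618, G_4 = 10^(13.3/10) = 21.38
Friis cascade:
  F = 1.400 + (1.403 − 1)/0.7145 + (1.380 − 1)/0.5093 + (2.618 − 1)/46.45 = 2.745
NF = 10 log₁₀(2.745) = 4.39 dB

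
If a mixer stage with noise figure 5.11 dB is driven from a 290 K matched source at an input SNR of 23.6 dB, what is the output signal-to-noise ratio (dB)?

By definition F = SNR_in/SNR_out, so in dB: SNR_out = SNR_in − NF
SNR_out = 23.6 − 5.11 = 18.49 dB

18.49 dB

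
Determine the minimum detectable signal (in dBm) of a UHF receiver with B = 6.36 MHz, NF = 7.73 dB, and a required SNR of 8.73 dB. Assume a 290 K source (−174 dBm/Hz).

Sensitivity = −174 + 10 log₁₀(B) + NF + SNR_min
= −174 + 68.03 + 7.73 + 8.73
= −89.51 dBm → −89.5 dBm

−89.5 dBm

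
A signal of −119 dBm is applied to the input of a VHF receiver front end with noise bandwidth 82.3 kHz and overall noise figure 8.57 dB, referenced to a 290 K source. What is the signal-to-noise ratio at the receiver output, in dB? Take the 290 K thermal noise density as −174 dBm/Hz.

−2.7 dB

Noise floor: N = −174 + 10 log₁₀(B) + NF
10 log₁₀(8.23×10⁴) = 49.15 dB
N = −174 + 49.15 + 8.57 = −116.28 dBm
SNR = P_sig − N = −119 − (−116.28) = −2.72 dB → −2.7 dB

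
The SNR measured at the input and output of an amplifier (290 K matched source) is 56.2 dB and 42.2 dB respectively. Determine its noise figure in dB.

14.0 dB

NF (dB) = SNR_in(dB) − SNR_out(dB) when the source is at T₀
NF = 56.2 − 42.2 = 14.0 dB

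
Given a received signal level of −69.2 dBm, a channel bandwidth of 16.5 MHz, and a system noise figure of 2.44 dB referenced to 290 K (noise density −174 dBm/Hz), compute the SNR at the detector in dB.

Noise floor: N = −174 + 10 log₁₀(B) + NF
10 log₁₀(1.65×10⁷) = 72.17 dB
N = −174 + 72.17 + 2.44 = −99.39 dBm
SNR = P_sig − N = −69.2 − (−99.39) = 30.19 dB → 30.2 dB

30.2 dB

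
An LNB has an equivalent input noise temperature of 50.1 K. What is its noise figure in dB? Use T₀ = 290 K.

F = 1 + T_e/T₀ = 1 + 50.1/290 = 1.17276
NF = 10 log₁₀(1.17276) = 0.692 dB

0.692 dB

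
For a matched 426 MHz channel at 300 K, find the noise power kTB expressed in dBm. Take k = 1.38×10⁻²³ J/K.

P_n = kTB = 1.38×10⁻²³ × 300 × 4.26×10⁸ = 1.76×10⁻¹² W
In dBm: 10 log₁₀(1.76×10⁻¹² / 10⁻³) = −87.5 dBm

−87.5 dBm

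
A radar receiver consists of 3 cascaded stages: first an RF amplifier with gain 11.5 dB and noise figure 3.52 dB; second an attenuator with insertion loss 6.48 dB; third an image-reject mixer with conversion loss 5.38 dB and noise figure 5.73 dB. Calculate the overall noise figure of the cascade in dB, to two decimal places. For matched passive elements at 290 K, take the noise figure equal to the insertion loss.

Convert to linear (a loss of L dB is a gain of −L dB): F_i = 10^(NF_i/10), G_i = 10^(G_i,dB/10)
  Stage 1: F_1 = 10^(3.52/10) = 2.249, G_1 = 10^(11.5/10) = 14.13
  Stage 2: F_2 = 10^(6.48/10) = 4.446, G_2 = 10^(−6.48/10) = 0.2249
  Stage 3: F_3 = 10^(5.73/10) = 3.741, G_3 = 10^(−5.38/10) = 0.2897
Friis cascade:
  F = 2.249 + (4.446 − 1)/14.13 + (3.741 − 1)/3.177 = 3.356
NF = 10 log₁₀(3.356) = 5.26 dB

5.26 dB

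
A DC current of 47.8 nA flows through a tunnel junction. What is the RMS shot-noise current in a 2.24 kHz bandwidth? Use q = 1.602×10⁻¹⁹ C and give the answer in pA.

I_n = √(2qI·B)
2qI·B = 2 × 1.602×10⁻¹⁹ × 4.78×10⁻⁸ × 2.24×10³ = 3.43×10⁻²³ A²
I_n = √(3.43×10⁻²³) = 5.86×10⁻¹² A = 5.86 pA

5.86 pA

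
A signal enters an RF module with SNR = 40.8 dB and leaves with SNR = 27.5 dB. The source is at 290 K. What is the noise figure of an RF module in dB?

NF (dB) = SNR_in(dB) − SNR_out(dB) when the source is at T₀
NF = 40.8 − 27.5 = 13.3 dB

13.3 dB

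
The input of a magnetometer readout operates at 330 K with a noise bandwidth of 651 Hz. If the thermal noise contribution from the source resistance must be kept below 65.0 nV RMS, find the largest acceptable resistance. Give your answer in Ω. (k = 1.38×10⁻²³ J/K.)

356 Ω

Johnson–Nyquist: V_n = √(4kTRB) ⇒ R = V_n² / (4kTB)
4kTB = 4 × 1.38×10⁻²³ × 330 × 6.51×10² = 1.19×10⁻¹⁷
R = (6.50×10⁻⁸)² / 1.19×10⁻¹⁷ = 3.56×10² Ω = 356 Ω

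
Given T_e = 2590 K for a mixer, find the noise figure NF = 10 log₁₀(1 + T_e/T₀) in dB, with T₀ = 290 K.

9.97 dB

F = 1 + T_e/T₀ = 1 + 2590/290 = 9.93103
NF = 10 log₁₀(9.93103) = 9.97 dB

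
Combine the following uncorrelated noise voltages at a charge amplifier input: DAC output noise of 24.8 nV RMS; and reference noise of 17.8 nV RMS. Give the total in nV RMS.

30.5 nV

Uncorrelated sources add in power (mean-square): V_tot = √(ΣV_i²)
V_tot = √[(2.48×10⁻⁸)² + (1.78×10⁻⁸)²] = 3.05×10⁻⁸ V = 30.5 nV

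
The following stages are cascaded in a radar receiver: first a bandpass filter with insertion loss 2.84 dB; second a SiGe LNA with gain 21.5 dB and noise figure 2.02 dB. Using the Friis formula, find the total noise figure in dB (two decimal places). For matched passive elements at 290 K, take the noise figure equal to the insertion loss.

4.86 dB

Convert to linear (a loss of L dB is a gain of −L dB): F_i = 10^(NF_i/10), G_i = 10^(G_i,dB/10)
  Stage 1: F_1 = 10^(2.84/10) = 1.923, G_1 = 10^(−2.84/10) = 0.5200
  Stage 2: F_2 = 10^(2.02/10) = 1.592, G_2 = 10^(21.5/10) = 141.3
Friis cascade:
  F = 1.923 + (1.592 − 1)/0.5200 = 3.062
NF = 10 log₁₀(3.062) = 4.86 dB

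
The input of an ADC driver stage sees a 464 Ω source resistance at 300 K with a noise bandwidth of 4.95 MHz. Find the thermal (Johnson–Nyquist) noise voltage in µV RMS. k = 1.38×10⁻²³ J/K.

V_n = √(4kTRB)
4kTRB = 4 × 1.38×10⁻²³ × 300 × 4.64×10² × 4.95×10⁶ = 3.80×10⁻¹¹ V²
V_n = √(3.80×10⁻¹¹) = 6.17×10⁻⁶ V = 6.17 µV

6.17 µV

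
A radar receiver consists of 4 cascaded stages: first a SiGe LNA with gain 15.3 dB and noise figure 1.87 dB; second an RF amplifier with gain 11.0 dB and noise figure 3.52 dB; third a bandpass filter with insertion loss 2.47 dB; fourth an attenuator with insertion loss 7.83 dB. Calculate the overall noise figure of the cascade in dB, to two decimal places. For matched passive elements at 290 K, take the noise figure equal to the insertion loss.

Convert to linear (a loss of L dB is a gain of −L dB): F_i = 10^(NF_i/10), G_i = 10^(G_i,dB/10)
  Stage 1: F_1 = 10^(1.87/10) = 1.538, G_1 = 10^(15.3/10) = 33.88
  Stage 2: F_2 = 10^(3.52/10) = 2.249, G_2 = 10^(11.0/10) = 12.59
  Stage 3: F_3 = 10^(2.47/10) = 1.766, G_3 = 10^(−2.47/10) = 0.5662
  Stage 4: F_4 = 10^(7.83/10) = 6.067, G_4 = 10^(−7.83/10) = 0.1648
Friis cascade:
  F = 1.538 + (2.249 − 1)/33.88 + (1.766 − 1)/426.6 + (6.067 − 1)/241.5 = 1.598
NF = 10 log₁₀(1.598) = 2.04 dB

2.04 dB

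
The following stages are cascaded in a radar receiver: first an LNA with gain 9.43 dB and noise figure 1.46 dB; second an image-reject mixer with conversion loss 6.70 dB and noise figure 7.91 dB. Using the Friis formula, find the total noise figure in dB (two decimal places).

Convert to linear (a loss of L dB is a gain of −L dB): F_i = 10^(NF_i/10), G_i = 10^(G_i,dB/10)
  Stage 1: F_1 = 10^(1.46/10) = 1.400, G_1 = 10^(9.43/10) = 8.770
  Stage 2: F_2 = 10^(7.91/10) = 6.180, G_2 = 10^(−6.70/10) = 0.2138
Friis cascade:
  F = 1.400 + (6.180 − 1)/8.770 = 1.990
NF = 10 log₁₀(1.990) = 2.99 dB

2.99 dB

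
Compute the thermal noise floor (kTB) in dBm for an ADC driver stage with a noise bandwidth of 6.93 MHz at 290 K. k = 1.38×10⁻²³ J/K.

P_n = kTB = 1.38×10⁻²³ × 290 × 6.93×10⁶ = 2.77×10⁻¹⁴ W
In dBm: 10 log₁₀(2.77×10⁻¹⁴ / 10⁻³) = −105.6 dBm

−105.6 dBm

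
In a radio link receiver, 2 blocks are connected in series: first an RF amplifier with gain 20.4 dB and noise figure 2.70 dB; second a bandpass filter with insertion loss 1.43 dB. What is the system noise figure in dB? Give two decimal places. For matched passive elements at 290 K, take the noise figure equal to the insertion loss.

2.71 dB

Convert to linear (a loss of L dB is a gain of −L dB): F_i = 10^(NF_i/10), G_i = 10^(G_i,dB/10)
  Stage 1: F_1 = 10^(2.70/10) = 1.862, G_1 = 10^(20.4/10) = 109.6
  Stage 2: F_2 = 10^(1.43/10) = 1.390, G_2 = 10^(−1.43/10) = 0.7194
Friis cascade:
  F = 1.862 + (1.390 − 1)/109.6 = 1.866
NF = 10 log₁₀(1.866) = 2.71 dB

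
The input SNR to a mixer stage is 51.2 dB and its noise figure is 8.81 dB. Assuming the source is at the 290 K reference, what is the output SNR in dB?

42.39 dB

By definition F = SNR_in/SNR_out, so in dB: SNR_out = SNR_in − NF
SNR_out = 51.2 − 8.81 = 42.39 dB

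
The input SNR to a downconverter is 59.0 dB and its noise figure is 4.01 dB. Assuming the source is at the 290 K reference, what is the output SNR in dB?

By definition F = SNR_in/SNR_out, so in dB: SNR_out = SNR_in − NF
SNR_out = 59.0 − 4.01 = 54.99 dB

54.99 dB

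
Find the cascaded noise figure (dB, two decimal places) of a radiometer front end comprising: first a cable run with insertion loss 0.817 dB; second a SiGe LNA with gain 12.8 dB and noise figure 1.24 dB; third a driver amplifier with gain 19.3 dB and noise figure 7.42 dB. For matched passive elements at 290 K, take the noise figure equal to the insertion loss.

2.77 dB

Convert to linear (a loss of L dB is a gain of −L dB): F_i = 10^(NF_i/10), G_i = 10^(G_i,dB/10)
  Stage 1: F_1 = 10^(0.817/10) = 1.207, G_1 = 10^(−0.817/10) = 0.8285
  Stage 2: F_2 = 10^(1.24/10) = 1.330, G_2 = 10^(12.8/10) = 19.05
  Stage 3: F_3 = 10^(7.42/10) = 5.521, G_3 = 10^(19.3/10) = 85.11
Friis cascade:
  F = 1.207 + (1.330 − 1)/0.8285 + (5.521 − 1)/15.79 = 1.892
NF = 10 log₁₀(1.892) = 2.77 dB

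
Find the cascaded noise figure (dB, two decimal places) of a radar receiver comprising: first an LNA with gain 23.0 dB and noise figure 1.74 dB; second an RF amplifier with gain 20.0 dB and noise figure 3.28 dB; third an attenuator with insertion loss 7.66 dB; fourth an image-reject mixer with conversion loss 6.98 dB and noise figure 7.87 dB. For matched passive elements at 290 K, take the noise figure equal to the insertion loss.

Convert to linear (a loss of L dB is a gain of −L dB): F_i = 10^(NF_i/10), G_i = 10^(G_i,dB/10)
  Stage 1: F_1 = 10^(1.74/10) = 1.493, G_1 = 10^(23.0/10) = 199.5
  Stage 2: F_2 = 10^(3.28/10) = 2.128, G_2 = 10^(20.0/10) = 100.0
  Stage 3: F_3 = 10^(7.66/10) = 5.834, G_3 = 10^(−7.66/10) = 0.1714
  Stage 4: F_4 = 10^(7.87/10) = 6.124, G_4 = 10^(−6.98/10) = 0.2004
Friis cascade:
  F = 1.493 + (2.128 − 1)/199.5 + (5.834 − 1)/1.995×10⁴ + (6.124 − 1)/3420 = 1.500
NF = 10 log₁₀(1.500) = 1.76 dB

1.76 dB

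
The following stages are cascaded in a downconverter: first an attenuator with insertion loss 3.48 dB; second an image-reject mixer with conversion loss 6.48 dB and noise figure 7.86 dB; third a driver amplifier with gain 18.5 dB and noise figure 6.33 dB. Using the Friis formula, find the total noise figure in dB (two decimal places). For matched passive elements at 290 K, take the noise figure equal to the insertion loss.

16.65 dB

Convert to linear (a loss of L dB is a gain of −L dB): F_i = 10^(NF_i/10), G_i = 10^(G_i,dB/10)
  Stage 1: F_1 = 10^(3.48/10) = 2.228, G_1 = 10^(−3.48/10) = 0.4487
  Stage 2: F_2 = 10^(7.86/10) = 6.109, G_2 = 10^(−6.48/10) = 0.2249
  Stage 3: F_3 = 10^(6.33/10) = 4.295, G_3 = 10^(18.5/10) = 70.79
Friis cascade:
  F = 2.228 + (6.109 − 1)/0.4487 + (4.295 − 1)/0.1009 = 46.27
NF = 10 log₁₀(46.27) = 16.65 dB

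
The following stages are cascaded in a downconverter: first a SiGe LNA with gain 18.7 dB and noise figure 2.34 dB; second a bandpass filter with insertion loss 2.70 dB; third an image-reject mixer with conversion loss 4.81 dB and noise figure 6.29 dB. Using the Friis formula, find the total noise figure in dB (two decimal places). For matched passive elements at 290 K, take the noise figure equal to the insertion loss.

2.57 dB

Convert to linear (a loss of L dB is a gain of −L dB): F_i = 10^(NF_i/10), G_i = 10^(G_i,dB/10)
  Stage 1: F_1 = 10^(2.34/10) = 1.714, G_1 = 10^(18.7/10) = 74.13
  Stage 2: F_2 = 10^(2.70/10) = 1.862, G_2 = 10^(−2.70/10) = 0.5370
  Stage 3: F_3 = 10^(6.29/10) = 4.256, G_3 = 10^(−4.81/10) = 0.3304
Friis cascade:
  F = 1.714 + (1.862 − 1)/74.13 + (4.256 − 1)/39.81 = 1.807
NF = 10 log₁₀(1.807) = 2.57 dB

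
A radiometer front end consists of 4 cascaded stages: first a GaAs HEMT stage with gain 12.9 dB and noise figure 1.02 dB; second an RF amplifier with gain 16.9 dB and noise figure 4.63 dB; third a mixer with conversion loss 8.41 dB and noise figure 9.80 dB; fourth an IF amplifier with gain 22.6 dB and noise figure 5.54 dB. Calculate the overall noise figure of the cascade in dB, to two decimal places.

1.43 dB

Convert to linear (a loss of L dB is a gain of −L dB): F_i = 10^(NF_i/10), G_i = 10^(G_i,dB/10)
  Stage 1: F_1 = 10^(1.02/10) = 1.265, G_1 = 10^(12.9/10) = 19.50
  Stage 2: F_2 = 10^(4.63/10) = 2.904, G_2 = 10^(16.9/10) = 48.98
  Stage 3: F_3 = 10^(9.80/10) = 9.550, G_3 = 10^(−8.41/10) = 0.1442
  Stage 4: F_4 = 10^(5.54/10) = 3.581, G_4 = 10^(22.6/10) = 182.0
Friis cascade:
  F = 1.265 + (2.904 − 1)/19.50 + (9.550 − 1)/955.0 + (3.581 − 1)/137.7 = 1.390
NF = 10 log₁₀(1.390) = 1.43 dB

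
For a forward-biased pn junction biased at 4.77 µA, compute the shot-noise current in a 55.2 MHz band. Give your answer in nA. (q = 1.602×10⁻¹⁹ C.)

9.18 nA

I_n = √(2qI·B)
2qI·B = 2 × 1.602×10⁻¹⁹ × 4.77×10⁻⁶ × 5.52×10⁷ = 8.44×10⁻¹⁷ A²
I_n = √(8.44×10⁻¹⁷) = 9.18×10⁻⁹ A = 9.18 nA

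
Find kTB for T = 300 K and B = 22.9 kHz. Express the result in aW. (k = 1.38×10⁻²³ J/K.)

94.8 aW

P_n = kTB = 1.38×10⁻²³ × 300 × 2.29×10⁴ = 9.48×10⁻¹⁷ W = 94.8 aW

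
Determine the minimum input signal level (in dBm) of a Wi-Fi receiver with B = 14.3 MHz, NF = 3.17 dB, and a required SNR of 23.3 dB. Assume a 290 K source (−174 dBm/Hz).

Sensitivity = −174 + 10 log₁₀(B) + NF + SNR_min
= −174 + 71.55 + 3.17 + 23.3
= −75.98 dBm → −76.0 dBm

−76.0 dBm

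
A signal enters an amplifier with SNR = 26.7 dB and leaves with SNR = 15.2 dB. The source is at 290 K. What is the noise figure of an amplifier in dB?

NF (dB) = SNR_in(dB) − SNR_out(dB) when the source is at T₀
NF = 26.7 − 15.2 = 11.5 dB

11.5 dB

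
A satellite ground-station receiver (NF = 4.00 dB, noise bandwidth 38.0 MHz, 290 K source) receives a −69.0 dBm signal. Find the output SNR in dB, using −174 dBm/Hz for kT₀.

25.2 dB

Noise floor: N = −174 + 10 log₁₀(B) + NF
10 log₁₀(3.80×10⁷) = 75.8 dB
N = −174 + 75.8 + 4.00 = −94.20 dBm
SNR = P_sig − N = −69.0 − (−94.20) = 25.20 dB → 25.2 dB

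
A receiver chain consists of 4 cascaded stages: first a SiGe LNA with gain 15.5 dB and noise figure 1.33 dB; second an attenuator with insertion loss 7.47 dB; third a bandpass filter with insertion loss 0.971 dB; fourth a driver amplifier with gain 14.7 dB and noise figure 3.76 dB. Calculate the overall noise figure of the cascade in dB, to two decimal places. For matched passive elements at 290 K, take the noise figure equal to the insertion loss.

Convert to linear (a loss of L dB is a gain of −L dB): F_i = 10^(NF_i/10), G_i = 10^(G_i,dB/10)
  Stage 1: F_1 = 10^(1.33/10) = 1.358, G_1 = 10^(15.5/10) = 35.48
  Stage 2: F_2 = 10^(7.47/10) = 5.585, G_2 = 10^(−7.47/10) = 0.1791
  Stage 3: F_3 = 10^(0.971/10) = 1.251, G_3 = 10^(−0.971/10) = 0.7997
  Stage 4: F_4 = 10^(3.76/10) = 2.377, G_4 = 10^(14.7/10) = 29.51
Friis cascade:
  F = 1.358 + (5.585 − 1)/35.48 + (1.251 − 1)/6.353 + (2.377 − 1)/5.080 = 1.798
NF = 10 log₁₀(1.798) = 2.55 dB

2.55 dB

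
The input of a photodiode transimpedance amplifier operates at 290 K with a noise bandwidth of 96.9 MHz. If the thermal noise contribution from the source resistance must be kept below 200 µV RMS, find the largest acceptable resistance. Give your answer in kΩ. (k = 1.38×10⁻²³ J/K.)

25.8 kΩ

Johnson–Nyquist: V_n = √(4kTRB) ⇒ R = V_n² / (4kTB)
4kTB = 4 × 1.38×10⁻²³ × 290 × 9.69×10⁷ = 1.55×10⁻¹²
R = (2.00×10⁻⁴)² / 1.55×10⁻¹² = 2.58×10⁴ Ω = 25.8 kΩ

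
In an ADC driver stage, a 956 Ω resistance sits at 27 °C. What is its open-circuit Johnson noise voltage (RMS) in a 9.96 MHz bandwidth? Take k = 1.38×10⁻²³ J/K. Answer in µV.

T = 27 °C + 273.15 = 300.15 K
V_n = √(4kTRB)
4kTRB = 4 × 1.38×10⁻²³ × 300.15 × 9.56×10² × 9.96×10⁶ = 1.58×10⁻¹⁰ V²
V_n = √(1.58×10⁻¹⁰) = 1.26×10⁻⁵ V = 12.6 µV

12.6 µV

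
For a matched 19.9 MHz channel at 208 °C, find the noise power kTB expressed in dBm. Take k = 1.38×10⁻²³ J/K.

−98.8 dBm

T = 208 °C + 273.15 = 481.15 K
P_n = kTB = 1.38×10⁻²³ × 481.15 × 1.99×10⁷ = 1.32×10⁻¹³ W
In dBm: 10 log₁₀(1.32×10⁻¹³ / 10⁻³) = −98.8 dBm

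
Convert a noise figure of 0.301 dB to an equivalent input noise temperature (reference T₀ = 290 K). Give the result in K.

F = 10^(0.301/10) = 1.07177
T_e = (F − 1)·T₀ = (1.07177 − 1) × 290 = 20.8 K

20.8 K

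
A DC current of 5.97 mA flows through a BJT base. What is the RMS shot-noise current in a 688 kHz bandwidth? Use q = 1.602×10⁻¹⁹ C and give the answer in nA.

I_n = √(2qI·B)
2qI·B = 2 × 1.602×10⁻¹⁹ × 5.97×10⁻³ × 6.88×10⁵ = 1.32×10⁻¹⁵ A²
I_n = √(1.32×10⁻¹⁵) = 3.63×10⁻⁸ A = 36.3 nA

36.3 nA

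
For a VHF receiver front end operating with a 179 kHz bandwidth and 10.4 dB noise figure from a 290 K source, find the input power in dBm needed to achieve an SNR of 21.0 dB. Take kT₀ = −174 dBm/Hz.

−90.1 dBm

Sensitivity = −174 + 10 log₁₀(B) + NF + SNR_min
= −174 + 52.53 + 10.4 + 21.0
= −90.07 dBm → −90.1 dBm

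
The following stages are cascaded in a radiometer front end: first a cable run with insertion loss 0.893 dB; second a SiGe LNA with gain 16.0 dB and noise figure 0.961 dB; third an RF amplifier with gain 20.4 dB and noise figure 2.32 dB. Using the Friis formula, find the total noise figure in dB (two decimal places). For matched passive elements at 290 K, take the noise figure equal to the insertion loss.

Convert to linear (a loss of L dB is a gain of −L dB): F_i = 10^(NF_i/10), G_i = 10^(G_i,dB/10)
  Stage 1: F_1 = 10^(0.893/10) = 1.228, G_1 = 10^(−0.893/10) = 0.8141
  Stage 2: F_2 = 10^(0.961/10) = 1.248, G_2 = 10^(16.0/10) = 39.81
  Stage 3: F_3 = 10^(2.32/10) = 1.706, G_3 = 10^(20.4/10) = 109.6
Friis cascade:
  F = 1.228 + (1.248 − 1)/0.8141 + (1.706 − 1)/32.41 = 1.554
NF = 10 log₁₀(1.554) = 1.92 dB

1.92 dB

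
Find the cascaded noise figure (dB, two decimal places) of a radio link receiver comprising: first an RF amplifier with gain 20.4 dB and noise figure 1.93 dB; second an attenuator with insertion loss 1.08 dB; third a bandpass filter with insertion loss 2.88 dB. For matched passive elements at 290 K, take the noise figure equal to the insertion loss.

1.97 dB

Convert to linear (a loss of L dB is a gain of −L dB): F_i = 10^(NF_i/10), G_i = 10^(G_i,dB/10)
  Stage 1: F_1 = 10^(1.93/10) = 1.560, G_1 = 10^(20.4/10) = 109.6
  Stage 2: F_2 = 10^(1.08/10) = 1.282, G_2 = 10^(−1.08/10) = 0.7798
  Stage 3: F_3 = 10^(2.88/10) = 1.941, G_3 = 10^(−2.88/10) = 0.5152
Friis cascade:
  F = 1.560 + (1.282 − 1)/109.6 + (1.941 − 1)/85.51 = 1.573
NF = 10 log₁₀(1.573) = 1.97 dB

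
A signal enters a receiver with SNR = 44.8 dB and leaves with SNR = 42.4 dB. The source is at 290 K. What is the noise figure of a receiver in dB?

NF (dB) = SNR_in(dB) − SNR_out(dB) when the source is at T₀
NF = 44.8 − 42.4 = 2.4 dB

2.4 dB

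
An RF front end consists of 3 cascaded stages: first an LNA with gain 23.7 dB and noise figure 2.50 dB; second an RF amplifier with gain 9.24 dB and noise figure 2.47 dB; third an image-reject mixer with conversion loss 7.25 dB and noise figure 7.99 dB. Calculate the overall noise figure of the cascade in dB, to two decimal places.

2.51 dB

Convert to linear (a loss of L dB is a gain of −L dB): F_i = 10^(NF_i/10), G_i = 10^(G_i,dB/10)
  Stage 1: F_1 = 10^(2.50/10) = 1.778, G_1 = 10^(23.7/10) = 234.4
  Stage 2: F_2 = 10^(2.47/10) = 1.766, G_2 = 10^(9.24/10) = 8.395
  Stage 3: F_3 = 10^(7.99/10) = 6.295, G_3 = 10^(−7.25/10) = 0.1884
Friis cascade:
  F = 1.778 + (1.766 − 1)/234.4 + (6.295 − 1)/1968 = 1.784
NF = 10 log₁₀(1.784) = 2.51 dB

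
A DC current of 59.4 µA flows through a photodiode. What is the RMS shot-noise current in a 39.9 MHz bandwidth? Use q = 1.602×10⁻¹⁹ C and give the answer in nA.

27.6 nA

I_n = √(2qI·B)
2qI·B = 2 × 1.602×10⁻¹⁹ × 5.94×10⁻⁵ × 3.99×10⁷ = 7.59×10⁻¹⁶ A²
I_n = √(7.59×10⁻¹⁶) = 2.76×10⁻⁸ A = 27.6 nA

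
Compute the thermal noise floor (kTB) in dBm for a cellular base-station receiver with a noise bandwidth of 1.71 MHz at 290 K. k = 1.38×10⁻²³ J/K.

−111.6 dBm

P_n = kTB = 1.38×10⁻²³ × 290 × 1.71×10⁶ = 6.84×10⁻¹⁵ W
In dBm: 10 log₁₀(6.84×10⁻¹⁵ / 10⁻³) = −111.6 dBm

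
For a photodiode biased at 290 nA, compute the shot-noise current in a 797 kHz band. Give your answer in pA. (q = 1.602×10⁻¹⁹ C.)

I_n = √(2qI·B)
2qI·B = 2 × 1.602×10⁻¹⁹ × 2.90×10⁻⁷ × 7.97×10⁵ = 7.41×10⁻²⁰ A²
I_n = √(7.41×10⁻²⁰) = 2.72×10⁻¹⁰ A = 272 pA

272 pA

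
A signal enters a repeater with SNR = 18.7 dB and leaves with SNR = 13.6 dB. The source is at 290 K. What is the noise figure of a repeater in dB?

NF (dB) = SNR_in(dB) − SNR_out(dB) when the source is at T₀
NF = 18.7 − 13.6 = 5.1 dB

5.1 dB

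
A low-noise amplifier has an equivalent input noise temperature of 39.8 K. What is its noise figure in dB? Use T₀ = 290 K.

0.559 dB

F = 1 + T_e/T₀ = 1 + 39.8/290 = 1.13724
NF = 10 log₁₀(1.13724) = 0.559 dB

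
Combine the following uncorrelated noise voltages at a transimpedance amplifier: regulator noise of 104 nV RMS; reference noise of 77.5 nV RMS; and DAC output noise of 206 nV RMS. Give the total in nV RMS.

243 nV

Uncorrelated sources add in power (mean-square): V_tot = √(ΣV_i²)
V_tot = √[(1.04×10⁻⁷)² + (7.75×10⁻⁸)² + (2.06×10⁻⁷)²] = 2.43×10⁻⁷ V = 243 nV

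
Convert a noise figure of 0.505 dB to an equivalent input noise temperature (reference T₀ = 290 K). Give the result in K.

35.8 K

F = 10^(0.505/10) = 1.12331
T_e = (F − 1)·T₀ = (1.12331 − 1) × 290 = 35.8 K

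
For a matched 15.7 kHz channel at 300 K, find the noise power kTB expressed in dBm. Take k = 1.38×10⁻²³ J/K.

P_n = kTB = 1.38×10⁻²³ × 300 × 1.57×10⁴ = 6.50×10⁻¹⁷ W
In dBm: 10 log₁₀(6.50×10⁻¹⁷ / 10⁻³) = −131.9 dBm

−131.9 dBm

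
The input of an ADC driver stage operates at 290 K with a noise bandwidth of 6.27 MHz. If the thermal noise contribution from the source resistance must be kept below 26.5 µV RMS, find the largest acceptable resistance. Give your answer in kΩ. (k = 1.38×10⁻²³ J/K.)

7.00 kΩ

Johnson–Nyquist: V_n = √(4kTRB) ⇒ R = V_n² / (4kTB)
4kTB = 4 × 1.38×10⁻²³ × 290 × 6.27×10⁶ = 1.00×10⁻¹³
R = (2.65×10⁻⁵)² / 1.00×10⁻¹³ = 7.00×10³ Ω = 7.00 kΩ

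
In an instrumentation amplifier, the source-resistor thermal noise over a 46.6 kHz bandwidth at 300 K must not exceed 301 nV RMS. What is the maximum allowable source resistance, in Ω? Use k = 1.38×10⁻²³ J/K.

Johnson–Nyquist: V_n = √(4kTRB) ⇒ R = V_n² / (4kTB)
4kTB = 4 × 1.38×10⁻²³ × 300 × 4.66×10⁴ = 7.72×10⁻¹⁶
R = (3.01×10⁻⁷)² / 7.72×10⁻¹⁶ = 1.17×10² Ω = 117 Ω

117 Ω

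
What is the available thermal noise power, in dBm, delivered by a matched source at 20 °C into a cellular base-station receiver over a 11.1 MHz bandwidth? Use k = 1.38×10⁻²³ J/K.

−103.5 dBm

T = 20 °C + 273.15 = 293.15 K
P_n = kTB = 1.38×10⁻²³ × 293.15 × 1.11×10⁷ = 4.49×10⁻¹⁴ W
In dBm: 10 log₁₀(4.49×10⁻¹⁴ / 10⁻³) = −103.5 dBm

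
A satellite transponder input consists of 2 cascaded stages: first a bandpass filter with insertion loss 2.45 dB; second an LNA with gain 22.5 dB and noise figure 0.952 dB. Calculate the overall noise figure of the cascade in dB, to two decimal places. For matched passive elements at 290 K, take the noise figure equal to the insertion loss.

Convert to linear (a loss of L dB is a gain of −L dB): F_i = 10^(NF_i/10), G_i = 10^(G_i,dB/10)
  Stage 1: F_1 = 10^(2.45/10) = 1.758, G_1 = 10^(−2.45/10) = 0.5689
  Stage 2: F_2 = 10^(0.952/10) = 1.245, G_2 = 10^(22.5/10) = 177.8
Friis cascade:
  F = 1.758 + (1.245 − 1)/0.5689 = 2.189
NF = 10 log₁₀(2.189) = 3.40 dB

3.40 dB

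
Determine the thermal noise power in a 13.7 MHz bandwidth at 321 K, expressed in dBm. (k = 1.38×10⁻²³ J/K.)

P_n = kTB = 1.38×10⁻²³ × 321 × 1.37×10⁷ = 6.07×10⁻¹⁴ W
In dBm: 10 log₁₀(6.07×10⁻¹⁴ / 10⁻³) = −102.2 dBm

−102.2 dBm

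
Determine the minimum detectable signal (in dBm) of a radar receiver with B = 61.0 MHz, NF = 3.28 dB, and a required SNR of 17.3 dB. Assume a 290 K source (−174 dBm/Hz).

Sensitivity = −174 + 10 log₁₀(B) + NF + SNR_min
= −174 + 77.85 + 3.28 + 17.3
= −75.57 dBm → −75.6 dBm

−75.6 dBm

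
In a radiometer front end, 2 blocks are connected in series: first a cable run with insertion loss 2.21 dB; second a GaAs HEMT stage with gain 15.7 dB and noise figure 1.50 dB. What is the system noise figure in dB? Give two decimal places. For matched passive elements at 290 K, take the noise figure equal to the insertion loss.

Convert to linear (a loss of L dB is a gain of −L dB): F_i = 10^(NF_i/10), G_i = 10^(G_i,dB/10)
  Stage 1: F_1 = 10^(2.21/10) = 1.663, G_1 = 10^(−2.21/10) = 0.6012
  Stage 2: F_2 = 10^(1.50/10) = 1.413, G_2 = 10^(15.7/10) = 37.15
Friis cascade:
  F = 1.663 + (1.413 − 1)/0.6012 = 2.350
NF = 10 log₁₀(2.350) = 3.71 dB

3.71 dB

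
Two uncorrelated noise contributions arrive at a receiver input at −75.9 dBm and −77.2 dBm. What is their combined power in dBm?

Convert to linear, add, convert back:
P₁ = 2.57×10⁻¹¹ W, P₂ = 1.91×10⁻¹¹ W
P_tot = 4.48×10⁻¹¹ W → 10 log₁₀(P_tot / 10⁻³) = −73.5 dBm

−73.5 dBm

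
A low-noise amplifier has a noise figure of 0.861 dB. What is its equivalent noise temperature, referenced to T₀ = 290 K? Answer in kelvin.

F = 10^(0.861/10) = 1.21927
T_e = (F − 1)·T₀ = (1.21927 − 1) × 290 = 63.6 K

63.6 K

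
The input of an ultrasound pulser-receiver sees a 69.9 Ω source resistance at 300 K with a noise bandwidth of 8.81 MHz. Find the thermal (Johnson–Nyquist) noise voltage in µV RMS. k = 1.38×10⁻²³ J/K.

V_n = √(4kTRB)
4kTRB = 4 × 1.38×10⁻²³ × 300 × 6.99×10¹ × 8.81×10⁶ = 1.02×10⁻¹¹ V²
V_n = √(1.02×10⁻¹¹) = 3.19×10⁻⁶ V = 3.19 µV

3.19 µV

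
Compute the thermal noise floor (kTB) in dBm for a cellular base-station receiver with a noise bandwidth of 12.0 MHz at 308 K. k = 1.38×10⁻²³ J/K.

−102.9 dBm

P_n = kTB = 1.38×10⁻²³ × 308 × 1.20×10⁷ = 5.10×10⁻¹⁴ W
In dBm: 10 log₁₀(5.10×10⁻¹⁴ / 10⁻³) = −102.9 dBm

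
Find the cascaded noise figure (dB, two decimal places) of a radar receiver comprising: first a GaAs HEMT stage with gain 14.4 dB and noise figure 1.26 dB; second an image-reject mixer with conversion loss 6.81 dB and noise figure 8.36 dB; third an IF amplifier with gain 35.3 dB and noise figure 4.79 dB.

Convert to linear (a loss of L dB is a gain of −L dB): F_i = 10^(NF_i/10), G_i = 10^(G_i,dB/10)
  Stage 1: F_1 = 10^(1.26/10) = 1.337, G_1 = 10^(14.4/10) = 27.54
  Stage 2: F_2 = 10^(8.36/10) = 6.855, G_2 = 10^(−6.81/10) = 0.2084
  Stage 3: F_3 = 10^(4.79/10) = 3.013, G_3 = 10^(35.3/10) = 3388
Friis cascade:
  F = 1.337 + (6.855 − 1)/27.54 + (3.013 − 1)/5.741 = 1.900
NF = 10 log₁₀(1.900) = 2.79 dB

2.79 dB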